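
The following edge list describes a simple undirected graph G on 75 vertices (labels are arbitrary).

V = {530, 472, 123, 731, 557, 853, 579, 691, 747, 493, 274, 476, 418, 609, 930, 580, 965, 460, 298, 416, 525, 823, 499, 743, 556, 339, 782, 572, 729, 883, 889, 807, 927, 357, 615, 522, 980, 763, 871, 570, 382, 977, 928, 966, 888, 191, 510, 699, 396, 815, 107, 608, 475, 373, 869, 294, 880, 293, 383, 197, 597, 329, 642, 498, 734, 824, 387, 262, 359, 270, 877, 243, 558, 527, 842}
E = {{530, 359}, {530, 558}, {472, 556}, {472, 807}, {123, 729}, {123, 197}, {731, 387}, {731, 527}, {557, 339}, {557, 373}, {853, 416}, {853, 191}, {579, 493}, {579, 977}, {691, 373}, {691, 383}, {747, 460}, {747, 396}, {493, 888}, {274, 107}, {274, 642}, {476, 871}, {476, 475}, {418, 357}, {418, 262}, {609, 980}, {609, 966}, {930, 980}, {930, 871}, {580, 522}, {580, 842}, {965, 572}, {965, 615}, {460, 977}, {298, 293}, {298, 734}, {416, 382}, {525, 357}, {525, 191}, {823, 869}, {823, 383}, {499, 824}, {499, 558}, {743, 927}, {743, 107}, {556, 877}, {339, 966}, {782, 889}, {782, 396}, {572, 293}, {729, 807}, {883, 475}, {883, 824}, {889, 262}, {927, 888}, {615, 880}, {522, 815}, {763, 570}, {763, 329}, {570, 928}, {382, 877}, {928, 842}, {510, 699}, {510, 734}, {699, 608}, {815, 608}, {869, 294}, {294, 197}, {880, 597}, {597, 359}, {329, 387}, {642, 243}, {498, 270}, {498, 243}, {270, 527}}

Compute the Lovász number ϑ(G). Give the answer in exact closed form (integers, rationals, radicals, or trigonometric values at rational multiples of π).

75*cos(pi/75)/(cos(pi/75) + 1)

N(743) = {927, 107}, |N(743)| = 2.
deg(243) = 2; N(243) = {642, 498}.
deg(339) = 2; N(339) = {557, 966}.
N(558) = {530, 499}, |N(558)| = 2.
2-regular, N=75; connected 2-regular on 75 ⇒ C_{75}.
spec(A) ≈ [2.0, 1.993, 1.972, 1.937, 1.889, 1.827, 1.753, 1.666, 1.567, 1.458, 1.338, 1.209, 1.072, 0.927, 0.775, 0.618, 0.457, 0.292, 0.126, -0.042, -0.209, -0.375, -0.538, -0.697, -0.852, -1.0, -1.141, -1.275, -1.399, -1.514, -1.618, -1.711, -1.791, -1.86, -1.915, -1.956, -1.984, -1.998] (distinct, 3 d.p.).
With N=75: ϑ(G) = 75·(-(-1)*2*cos(pi/75))/(2−(-2*cos(pi/75))) = 75*cos(pi/75)/(cos(pi/75) + 1).
= 37.4835… (decimal).
Lovász sandwich 37 ≤ 75*cos(pi/75)/(cos(pi/75) + 1) ≤ 38: both strict.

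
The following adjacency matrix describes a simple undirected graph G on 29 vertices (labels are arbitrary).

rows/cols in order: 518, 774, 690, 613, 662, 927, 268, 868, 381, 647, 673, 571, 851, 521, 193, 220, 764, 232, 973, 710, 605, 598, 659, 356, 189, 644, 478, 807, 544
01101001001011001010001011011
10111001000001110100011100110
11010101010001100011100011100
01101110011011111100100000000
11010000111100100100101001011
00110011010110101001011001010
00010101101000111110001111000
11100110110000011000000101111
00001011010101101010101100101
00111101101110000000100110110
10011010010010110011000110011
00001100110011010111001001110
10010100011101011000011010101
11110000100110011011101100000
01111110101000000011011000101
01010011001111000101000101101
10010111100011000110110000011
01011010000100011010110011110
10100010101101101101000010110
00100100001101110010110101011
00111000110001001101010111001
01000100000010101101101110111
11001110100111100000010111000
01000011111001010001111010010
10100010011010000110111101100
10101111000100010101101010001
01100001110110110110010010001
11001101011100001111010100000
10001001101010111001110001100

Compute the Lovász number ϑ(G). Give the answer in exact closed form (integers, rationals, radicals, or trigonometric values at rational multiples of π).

sqrt(29)

deg(647) = 14; N(647) = {690, 613, 662, 927, 868, 381, 673, 571, 851, 605, 356, 189, 478, 807}.
N(690) = {518, 774, 613, 927, 868, 647, 521, 193, 973, 710, 605, 189, 644, 478}, |N(690)| = 14.
Vertex 613 has 14 neighbors: 774, 690, 662, 927, 268, 647, 673, 851, 521, 193, 220, 764, 232, 605.
deg(268) = 14; N(268) = {613, 927, 868, 381, 673, 193, 220, 764, 232, 973, 659, 356, 189, 644}.
29-vertex 14-regular graph: SR(29,14,6,7) — a Paley graph.
The 3 distinct eigenvalues: [14.0, 2.1926, -3.1926].
With N=29: ϑ(G) = 29·(-(-sqrt(29)/2 - 1/2))/(14−(-sqrt(29)/2 - 1/2)) = sqrt(29).
Numerically 5.3851648.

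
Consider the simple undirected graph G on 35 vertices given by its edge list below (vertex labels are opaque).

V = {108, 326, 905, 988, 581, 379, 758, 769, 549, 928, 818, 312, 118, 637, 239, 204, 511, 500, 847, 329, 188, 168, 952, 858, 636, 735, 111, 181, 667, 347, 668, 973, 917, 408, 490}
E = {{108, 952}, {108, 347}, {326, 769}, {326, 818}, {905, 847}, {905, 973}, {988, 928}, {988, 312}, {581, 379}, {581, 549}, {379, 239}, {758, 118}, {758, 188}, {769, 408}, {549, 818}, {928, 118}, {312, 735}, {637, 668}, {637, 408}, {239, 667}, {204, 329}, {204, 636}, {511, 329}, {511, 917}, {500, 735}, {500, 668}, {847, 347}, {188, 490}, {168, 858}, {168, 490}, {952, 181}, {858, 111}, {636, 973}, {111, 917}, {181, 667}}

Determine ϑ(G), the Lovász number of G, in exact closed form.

deg(329) = 2; N(329) = {204, 511}.
deg(188) = 2; N(188) = {758, 490}.
Vertex 581 has 2 neighbors: 379, 549.
deg(490) = 2; N(490) = {188, 168}.
G on 35 vertices is 2-regular; a single 35-cycle (edge-transitive).
spec(A) ≈ [2.0, 1.967859, 1.87247, 1.716898, 1.506143, 1.24698, 0.947737, 0.618034, 0.268467, -0.08973, -0.445042, -0.78605, -1.101794, -1.382125, -1.618034, -1.801938, -1.927926, -1.991949] (distinct, 6 d.p.).
Lovász: ϑ = −35(-2*cos(pi/35))/(2+-(-1)*2*cos(pi/35)) = 35*cos(pi/35)/(cos(pi/35) + 1).
= 17.46470403… (decimal).
Sandwich: α(G)=17 ≤ ϑ(G)=35*cos(pi/35)/(cos(pi/35) + 1) ≤ χ(Ḡ)=18 (both strict).

35*cos(pi/35)/(cos(pi/35) + 1)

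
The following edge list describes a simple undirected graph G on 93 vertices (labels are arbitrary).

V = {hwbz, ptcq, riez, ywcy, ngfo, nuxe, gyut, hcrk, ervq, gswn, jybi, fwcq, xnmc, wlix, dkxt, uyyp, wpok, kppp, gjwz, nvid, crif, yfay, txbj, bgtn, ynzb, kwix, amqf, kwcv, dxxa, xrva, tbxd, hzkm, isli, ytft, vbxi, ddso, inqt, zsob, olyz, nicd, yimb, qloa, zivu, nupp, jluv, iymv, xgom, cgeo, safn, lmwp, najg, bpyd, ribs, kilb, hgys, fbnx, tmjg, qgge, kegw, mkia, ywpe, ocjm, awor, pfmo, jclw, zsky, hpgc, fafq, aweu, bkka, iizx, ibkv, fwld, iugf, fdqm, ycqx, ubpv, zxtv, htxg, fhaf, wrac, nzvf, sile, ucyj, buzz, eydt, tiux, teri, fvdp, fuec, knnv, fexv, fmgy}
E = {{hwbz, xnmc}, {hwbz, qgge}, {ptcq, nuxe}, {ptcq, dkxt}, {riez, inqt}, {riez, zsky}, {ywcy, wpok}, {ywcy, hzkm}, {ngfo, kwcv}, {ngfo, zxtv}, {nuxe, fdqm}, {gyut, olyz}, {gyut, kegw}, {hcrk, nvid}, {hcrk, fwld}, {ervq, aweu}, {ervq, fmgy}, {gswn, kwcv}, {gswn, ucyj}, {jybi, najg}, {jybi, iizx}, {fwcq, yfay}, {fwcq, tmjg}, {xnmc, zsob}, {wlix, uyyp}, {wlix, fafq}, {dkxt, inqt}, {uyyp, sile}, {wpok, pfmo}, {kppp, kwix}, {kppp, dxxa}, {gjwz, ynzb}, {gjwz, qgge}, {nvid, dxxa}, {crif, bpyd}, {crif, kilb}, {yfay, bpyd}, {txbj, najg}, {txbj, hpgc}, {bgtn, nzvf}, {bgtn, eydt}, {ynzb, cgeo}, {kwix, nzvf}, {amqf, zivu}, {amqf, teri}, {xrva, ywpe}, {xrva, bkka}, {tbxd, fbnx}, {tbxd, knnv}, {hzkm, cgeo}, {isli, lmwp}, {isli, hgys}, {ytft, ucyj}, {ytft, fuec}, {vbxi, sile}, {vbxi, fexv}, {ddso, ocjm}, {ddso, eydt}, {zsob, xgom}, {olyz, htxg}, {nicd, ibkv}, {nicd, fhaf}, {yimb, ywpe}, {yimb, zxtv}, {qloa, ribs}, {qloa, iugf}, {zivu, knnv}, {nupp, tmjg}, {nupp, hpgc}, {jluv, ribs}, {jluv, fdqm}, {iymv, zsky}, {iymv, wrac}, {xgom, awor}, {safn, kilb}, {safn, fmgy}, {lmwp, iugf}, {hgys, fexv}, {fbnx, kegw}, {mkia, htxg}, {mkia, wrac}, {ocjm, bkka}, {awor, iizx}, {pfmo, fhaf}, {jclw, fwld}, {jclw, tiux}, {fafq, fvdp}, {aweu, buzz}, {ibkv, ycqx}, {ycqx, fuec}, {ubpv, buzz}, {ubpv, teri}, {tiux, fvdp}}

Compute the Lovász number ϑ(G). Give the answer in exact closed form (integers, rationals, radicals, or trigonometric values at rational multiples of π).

N(nicd) = {ibkv, fhaf}, |N(nicd)| = 2.
deg(bpyd) = 2; N(bpyd) = {crif, yfay}.
Vertex awor has 2 neighbors: xgom, iizx.
Vertex ytft has 2 neighbors: ucyj, fuec.
G on 93 vertices is 2-regular; connected 2-regular on 93 ⇒ C_{93}.
Distinct eigenvalues (to 3 d.p.): [2.0, 1.995, 1.982, 1.959, 1.927, 1.887, 1.838, 1.78, 1.715, 1.642, 1.561, 1.473, 1.378, 1.277, 1.17, 1.058, 0.941, 0.82, 0.695, 0.566, 0.436, 0.303, 0.169, 0.034, -0.101, -0.236, -0.369, -0.501, -0.631, -0.758, -0.881, -1.0, -1.115, -1.224, -1.328, -1.426, -1.518, -1.602, -1.679, -1.749, -1.81, -1.864, -1.908, -1.944, -1.972, -1.99, -1.999].
Lovász (edge-transitive): ϑ = −93·(-2*cos(pi/93))/((2)−(-2*cos(pi/93))) = 93*cos(pi/93)/(cos(pi/93) + 1).
= 46.4867… (decimal).
α=46, χ(Ḡ)=47; ϑ=93*cos(pi/93)/(cos(pi/93) + 1) lies between (both strict).

93*cos(pi/93)/(cos(pi/93) + 1)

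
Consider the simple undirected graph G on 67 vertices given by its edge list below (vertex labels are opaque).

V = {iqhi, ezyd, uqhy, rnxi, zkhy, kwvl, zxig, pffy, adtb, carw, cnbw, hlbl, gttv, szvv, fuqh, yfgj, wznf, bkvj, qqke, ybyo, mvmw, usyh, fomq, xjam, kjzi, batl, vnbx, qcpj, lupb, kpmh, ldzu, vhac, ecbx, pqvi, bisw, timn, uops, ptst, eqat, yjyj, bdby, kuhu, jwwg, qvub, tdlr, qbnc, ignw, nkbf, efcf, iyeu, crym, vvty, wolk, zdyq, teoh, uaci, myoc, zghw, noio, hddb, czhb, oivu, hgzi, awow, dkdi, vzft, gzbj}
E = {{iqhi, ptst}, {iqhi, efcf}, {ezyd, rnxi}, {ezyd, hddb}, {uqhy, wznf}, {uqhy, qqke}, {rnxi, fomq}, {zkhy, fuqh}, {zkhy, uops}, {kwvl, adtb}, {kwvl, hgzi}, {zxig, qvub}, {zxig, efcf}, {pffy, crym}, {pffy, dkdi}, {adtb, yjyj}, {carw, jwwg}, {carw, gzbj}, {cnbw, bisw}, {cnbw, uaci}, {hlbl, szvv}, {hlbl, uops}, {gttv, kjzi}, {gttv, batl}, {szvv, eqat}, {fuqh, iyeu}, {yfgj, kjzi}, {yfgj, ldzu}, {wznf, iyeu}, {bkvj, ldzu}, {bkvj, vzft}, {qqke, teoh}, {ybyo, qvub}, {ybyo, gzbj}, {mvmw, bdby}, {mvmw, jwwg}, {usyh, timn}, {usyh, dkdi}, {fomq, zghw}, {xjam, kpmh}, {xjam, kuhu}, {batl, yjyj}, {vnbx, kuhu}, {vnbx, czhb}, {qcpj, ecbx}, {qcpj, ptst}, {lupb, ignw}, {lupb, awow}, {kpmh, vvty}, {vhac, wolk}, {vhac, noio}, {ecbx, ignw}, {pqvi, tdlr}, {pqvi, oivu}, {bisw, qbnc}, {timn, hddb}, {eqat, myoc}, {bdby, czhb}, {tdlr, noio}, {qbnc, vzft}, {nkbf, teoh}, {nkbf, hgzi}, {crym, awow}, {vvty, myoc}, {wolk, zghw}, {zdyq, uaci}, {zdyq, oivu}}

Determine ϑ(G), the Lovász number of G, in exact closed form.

67*cos(pi/67)/(cos(pi/67) + 1)

N(hddb) = {ezyd, timn}, |N(hddb)| = 2.
Vertex noio has 2 neighbors: vhac, tdlr.
Vertex myoc has 2 neighbors: eqat, vvty.
deg(eqat) = 2; N(eqat) = {szvv, myoc}.
Regular of degree 2 on 67 vertices: this is C_{67}, the 67-cycle.
spec(A) ≈ [2.0, 1.991, 1.965, 1.921, 1.861, 1.784, 1.692, 1.584, 1.463, 1.329, 1.183, 1.027, 0.862, 0.689, 0.51, 0.327, 0.141, -0.047, -0.234, -0.419, -0.6, -0.776, -0.945, -1.106, -1.257, -1.398, -1.525, -1.64, -1.74, -1.825, -1.893, -1.945, -1.98, -1.998] (distinct, 3 d.p.).
With N=67: ϑ(G) = 67·(-(-1)*2*cos(pi/67))/(2−(-2*cos(pi/67))) = 67*cos(pi/67)/(cos(pi/67) + 1).
Numerically 33.481580.
Sandwich: α(G)=33 ≤ ϑ(G)=67*cos(pi/67)/(cos(pi/67) + 1) ≤ χ(Ḡ)=34 (both strict).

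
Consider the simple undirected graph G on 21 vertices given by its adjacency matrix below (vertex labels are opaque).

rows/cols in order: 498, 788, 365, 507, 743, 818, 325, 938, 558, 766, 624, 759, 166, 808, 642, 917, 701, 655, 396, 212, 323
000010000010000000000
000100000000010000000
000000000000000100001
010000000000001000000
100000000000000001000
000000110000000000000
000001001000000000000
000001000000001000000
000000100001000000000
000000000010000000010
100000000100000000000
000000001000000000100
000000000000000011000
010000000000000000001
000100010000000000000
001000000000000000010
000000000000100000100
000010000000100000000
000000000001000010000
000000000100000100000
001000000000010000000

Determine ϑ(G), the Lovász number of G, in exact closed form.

deg(818) = 2; N(818) = {325, 938}.
deg(917) = 2; N(917) = {365, 212}.
N(743) = {498, 655}, |N(743)| = 2.
N(624) = {498, 766}, |N(624)| = 2.
deg(v) = 2 for all v (|V|=21); connected 2-regular on 21 ⇒ C_{21}.
The 11 distinct eigenvalues: [2.0, 1.911, 1.652, 1.247, 0.731, 0.149, -0.445, -1.0, -1.466, -1.802, -1.978].
Lovász: ϑ = −21(-2*cos(pi/21))/(2+-(-1)*2*cos(pi/21)) = 21*cos(pi/21)/(cos(pi/21) + 1).
ϑ(G) ≈ 10.4410325.
Sandwich: α(G)=10 ≤ ϑ(G)=21*cos(pi/21)/(cos(pi/21) + 1) ≤ χ(Ḡ)=11 (both strict).

21*cos(pi/21)/(cos(pi/21) + 1)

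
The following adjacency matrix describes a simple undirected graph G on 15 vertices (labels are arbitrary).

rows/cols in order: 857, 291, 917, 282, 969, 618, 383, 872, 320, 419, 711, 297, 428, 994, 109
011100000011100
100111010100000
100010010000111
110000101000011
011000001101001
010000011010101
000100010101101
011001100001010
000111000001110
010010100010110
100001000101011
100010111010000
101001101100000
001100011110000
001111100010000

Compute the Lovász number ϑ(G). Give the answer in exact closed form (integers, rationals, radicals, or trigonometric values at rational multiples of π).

5

Vertex 994 has 6 neighbors: 917, 282, 872, 320, 419, 711.
N(872) = {291, 917, 618, 383, 297, 994}, |N(872)| = 6.
deg(857) = 6; N(857) = {291, 917, 282, 711, 297, 428}.
deg(969) = 6; N(969) = {291, 917, 320, 419, 297, 109}.
Regular of degree 6 on 15 vertices: Kneser-type, 2-subsets of [6].
Distinct eigenvalues (to 5 d.p.): [6.0, 1.0, -3.0].
ϑ = −N·λ_min/(λ_max−λ_min) = −15·(-3)/(6−(-3)) = 5.
ϑ(G) ≈ 5.000000000.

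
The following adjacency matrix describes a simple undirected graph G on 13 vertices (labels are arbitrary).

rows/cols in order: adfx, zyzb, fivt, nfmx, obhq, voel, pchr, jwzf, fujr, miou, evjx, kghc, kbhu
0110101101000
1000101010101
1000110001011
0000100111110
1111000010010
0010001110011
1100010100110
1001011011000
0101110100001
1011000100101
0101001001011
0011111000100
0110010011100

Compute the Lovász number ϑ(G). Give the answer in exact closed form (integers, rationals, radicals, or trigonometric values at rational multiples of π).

N(pchr) = {adfx, zyzb, voel, jwzf, evjx, kghc}, |N(pchr)| = 6.
Vertex obhq has 6 neighbors: adfx, zyzb, fivt, nfmx, fujr, kghc.
Vertex adfx has 6 neighbors: zyzb, fivt, obhq, pchr, jwzf, miou.
deg(voel) = 6; N(voel) = {fivt, pchr, jwzf, fujr, kghc, kbhu}.
deg(v) = 6 for all v (|V|=13); SR(13,6,2,3) — a Paley graph.
spec(A) ≈ [6.0, 1.30278, -2.30278] (distinct, 5 d.p.).
Lovász: ϑ = −13(-sqrt(13)/2 - 1/2)/(6+-(-sqrt(13)/2 - 1/2)) = sqrt(13).
ϑ(G) ≈ 3.60555.

sqrt(13)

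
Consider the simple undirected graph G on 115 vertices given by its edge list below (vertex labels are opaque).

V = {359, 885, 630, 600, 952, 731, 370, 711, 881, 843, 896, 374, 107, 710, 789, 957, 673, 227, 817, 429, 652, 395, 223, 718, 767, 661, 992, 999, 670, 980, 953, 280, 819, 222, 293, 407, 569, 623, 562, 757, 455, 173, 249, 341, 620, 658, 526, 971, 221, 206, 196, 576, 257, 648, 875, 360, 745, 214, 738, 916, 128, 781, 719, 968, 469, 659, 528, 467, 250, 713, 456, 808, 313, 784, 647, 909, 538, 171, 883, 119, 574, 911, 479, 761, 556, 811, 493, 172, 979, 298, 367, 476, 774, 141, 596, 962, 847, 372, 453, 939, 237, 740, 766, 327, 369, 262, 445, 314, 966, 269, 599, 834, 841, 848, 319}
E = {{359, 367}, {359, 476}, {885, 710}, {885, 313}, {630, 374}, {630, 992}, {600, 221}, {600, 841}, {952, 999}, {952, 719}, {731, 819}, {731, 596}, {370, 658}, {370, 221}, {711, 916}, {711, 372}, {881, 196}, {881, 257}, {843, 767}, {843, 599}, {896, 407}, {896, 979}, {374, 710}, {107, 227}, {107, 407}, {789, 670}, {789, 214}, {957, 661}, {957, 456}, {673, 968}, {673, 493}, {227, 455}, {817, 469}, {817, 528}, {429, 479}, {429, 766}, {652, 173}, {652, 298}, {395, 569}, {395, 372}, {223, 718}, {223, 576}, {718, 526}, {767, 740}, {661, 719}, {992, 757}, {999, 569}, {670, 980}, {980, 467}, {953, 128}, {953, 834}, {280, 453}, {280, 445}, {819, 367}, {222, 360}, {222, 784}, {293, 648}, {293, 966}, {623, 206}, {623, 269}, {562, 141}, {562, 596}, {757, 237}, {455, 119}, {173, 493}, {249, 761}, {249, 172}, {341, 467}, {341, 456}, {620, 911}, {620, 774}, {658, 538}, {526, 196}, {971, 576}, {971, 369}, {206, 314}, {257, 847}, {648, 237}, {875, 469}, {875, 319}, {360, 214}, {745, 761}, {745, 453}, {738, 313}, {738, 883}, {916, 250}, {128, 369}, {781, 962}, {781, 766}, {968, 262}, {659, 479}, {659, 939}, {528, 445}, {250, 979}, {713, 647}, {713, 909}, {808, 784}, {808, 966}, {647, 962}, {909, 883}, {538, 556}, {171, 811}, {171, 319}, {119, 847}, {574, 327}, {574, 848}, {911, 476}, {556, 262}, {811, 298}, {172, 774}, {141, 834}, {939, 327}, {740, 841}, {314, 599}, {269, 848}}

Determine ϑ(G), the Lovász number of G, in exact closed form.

N(620) = {911, 774}, |N(620)| = 2.
N(556) = {538, 262}, |N(556)| = 2.
Vertex 623 has 2 neighbors: 206, 269.
N(962) = {781, 647}, |N(962)| = 2.
2-regular, N=115; a single 115-cycle (edge-transitive).
The 58 distinct eigenvalues: [2.0, 1.99702, 1.98807, 1.97319, 1.95243, 1.92583, 1.89349, 1.8555, 1.81197, 1.76304, 1.70884, 1.64954, 1.58532, 1.51637, 1.44289, 1.36511, 1.28325, 1.19756, 1.1083, 1.01573, 0.92013, 0.82178, 0.72098, 0.61803, 0.51324, 0.40691, 0.29937, 0.19094, 0.08193, -0.02732, -0.13648, -0.24524, -0.35327, -0.46025, -0.56585, -0.66976, -0.77167, -0.87128, -0.96829, -1.06241, -1.15336, -1.24087, -1.32467, -1.40452, -1.48018, -1.55142, -1.61803, -1.67982, -1.73659, -1.78817, -1.83442, -1.8752, -1.91038, -1.93985, -1.96354, -1.98137, -1.99329, -1.99925].
−115·(-2*cos(pi/115)) / ((2)−(-2*cos(pi/115))) = 115*cos(pi/115)/(cos(pi/115) + 1) = ϑ(G).
Numerically 57.48927083.
Sandwich: α(G)=57 ≤ ϑ(G)=115*cos(pi/115)/(cos(pi/115) + 1) ≤ χ(Ḡ)=58 (both strict).

115*cos(pi/115)/(cos(pi/115) + 1)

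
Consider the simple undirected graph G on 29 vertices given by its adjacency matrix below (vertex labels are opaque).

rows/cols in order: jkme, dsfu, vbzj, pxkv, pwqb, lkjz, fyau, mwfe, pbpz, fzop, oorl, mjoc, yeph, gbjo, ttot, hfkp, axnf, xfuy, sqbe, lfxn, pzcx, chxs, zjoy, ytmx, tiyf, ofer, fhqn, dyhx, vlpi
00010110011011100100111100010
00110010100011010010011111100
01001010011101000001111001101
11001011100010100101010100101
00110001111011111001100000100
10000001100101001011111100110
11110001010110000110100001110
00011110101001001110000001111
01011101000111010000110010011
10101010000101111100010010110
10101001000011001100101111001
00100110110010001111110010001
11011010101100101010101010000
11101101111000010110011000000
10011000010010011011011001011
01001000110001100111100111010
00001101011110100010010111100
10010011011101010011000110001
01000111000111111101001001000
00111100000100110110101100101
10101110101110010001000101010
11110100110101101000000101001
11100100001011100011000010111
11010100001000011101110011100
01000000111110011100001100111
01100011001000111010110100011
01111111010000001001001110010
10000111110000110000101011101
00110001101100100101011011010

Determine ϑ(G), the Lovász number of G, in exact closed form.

N(oorl) = {jkme, vbzj, pwqb, mwfe, yeph, gbjo, axnf, xfuy, pzcx, zjoy, ytmx, tiyf, ofer, vlpi}, |N(oorl)| = 14.
Vertex dsfu has 14 neighbors: vbzj, pxkv, fyau, pbpz, yeph, gbjo, hfkp, sqbe, chxs, zjoy, ytmx, tiyf, ofer, fhqn.
deg(pzcx) = 14; N(pzcx) = {jkme, vbzj, pwqb, lkjz, fyau, pbpz, oorl, mjoc, yeph, hfkp, lfxn, ytmx, ofer, dyhx}.
N(fyau) = {jkme, dsfu, vbzj, pxkv, mwfe, fzop, mjoc, yeph, xfuy, sqbe, pzcx, ofer, fhqn, dyhx}, |N(fyau)| = 14.
Regular of degree 14 on 29 vertices: SR(29,14,6,7) — a Paley graph.
A has 3 distinct eigenvalues ≈ [14.0, 2.193, -3.193].
Lovász: ϑ = −29(-sqrt(29)/2 - 1/2)/(14+-(-sqrt(29)/2 - 1/2)) = sqrt(29).
Numerically 5.385164807.

sqrt(29)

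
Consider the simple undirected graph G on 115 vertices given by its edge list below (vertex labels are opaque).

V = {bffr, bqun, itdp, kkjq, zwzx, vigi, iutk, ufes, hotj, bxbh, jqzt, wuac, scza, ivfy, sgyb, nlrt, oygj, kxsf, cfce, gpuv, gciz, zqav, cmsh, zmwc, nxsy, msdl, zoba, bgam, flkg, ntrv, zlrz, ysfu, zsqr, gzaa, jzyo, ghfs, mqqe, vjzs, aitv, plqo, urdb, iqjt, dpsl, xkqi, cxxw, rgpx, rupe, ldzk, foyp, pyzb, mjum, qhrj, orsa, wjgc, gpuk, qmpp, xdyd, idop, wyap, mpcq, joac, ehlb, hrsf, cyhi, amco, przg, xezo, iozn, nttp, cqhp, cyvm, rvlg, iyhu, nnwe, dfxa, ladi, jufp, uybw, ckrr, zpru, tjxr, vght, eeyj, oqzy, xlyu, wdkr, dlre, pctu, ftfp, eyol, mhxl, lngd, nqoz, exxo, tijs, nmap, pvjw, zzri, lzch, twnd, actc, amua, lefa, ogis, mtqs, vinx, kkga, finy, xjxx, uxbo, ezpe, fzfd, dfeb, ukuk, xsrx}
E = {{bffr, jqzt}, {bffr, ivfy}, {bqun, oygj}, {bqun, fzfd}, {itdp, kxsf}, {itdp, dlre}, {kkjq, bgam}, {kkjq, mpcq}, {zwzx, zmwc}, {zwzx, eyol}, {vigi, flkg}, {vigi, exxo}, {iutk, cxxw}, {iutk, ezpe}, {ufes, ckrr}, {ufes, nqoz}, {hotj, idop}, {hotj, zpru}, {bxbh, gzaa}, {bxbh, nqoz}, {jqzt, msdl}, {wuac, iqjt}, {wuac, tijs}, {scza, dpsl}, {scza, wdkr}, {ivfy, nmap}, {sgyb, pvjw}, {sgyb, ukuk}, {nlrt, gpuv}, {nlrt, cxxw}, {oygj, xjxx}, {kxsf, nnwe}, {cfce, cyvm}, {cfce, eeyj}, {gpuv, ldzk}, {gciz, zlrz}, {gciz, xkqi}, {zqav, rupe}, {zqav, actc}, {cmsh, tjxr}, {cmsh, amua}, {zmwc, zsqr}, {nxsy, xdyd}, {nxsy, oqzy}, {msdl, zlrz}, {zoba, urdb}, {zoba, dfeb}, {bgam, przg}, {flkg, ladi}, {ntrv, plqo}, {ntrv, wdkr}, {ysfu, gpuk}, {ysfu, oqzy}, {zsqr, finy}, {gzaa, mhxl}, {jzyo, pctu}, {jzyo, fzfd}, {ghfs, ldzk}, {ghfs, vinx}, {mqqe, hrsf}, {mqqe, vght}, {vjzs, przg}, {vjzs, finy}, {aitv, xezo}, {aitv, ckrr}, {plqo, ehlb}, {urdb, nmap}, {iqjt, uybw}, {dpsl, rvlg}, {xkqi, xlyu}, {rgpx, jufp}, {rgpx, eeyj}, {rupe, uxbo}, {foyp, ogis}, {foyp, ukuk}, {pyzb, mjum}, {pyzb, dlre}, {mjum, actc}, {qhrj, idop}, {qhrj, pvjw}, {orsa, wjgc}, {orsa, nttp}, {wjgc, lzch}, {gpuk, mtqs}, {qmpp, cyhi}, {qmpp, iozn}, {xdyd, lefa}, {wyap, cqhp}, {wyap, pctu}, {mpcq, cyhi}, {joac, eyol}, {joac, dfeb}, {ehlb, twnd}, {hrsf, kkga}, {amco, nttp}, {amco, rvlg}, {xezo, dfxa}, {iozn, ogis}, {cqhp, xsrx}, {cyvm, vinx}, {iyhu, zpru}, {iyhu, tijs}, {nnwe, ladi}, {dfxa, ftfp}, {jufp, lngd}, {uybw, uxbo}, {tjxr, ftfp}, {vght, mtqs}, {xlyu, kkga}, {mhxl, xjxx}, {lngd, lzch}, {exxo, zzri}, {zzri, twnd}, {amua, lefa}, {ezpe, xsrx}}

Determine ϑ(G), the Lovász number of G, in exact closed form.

115*cos(pi/115)/(cos(pi/115) + 1)

N(lngd) = {jufp, lzch}, |N(lngd)| = 2.
N(msdl) = {jqzt, zlrz}, |N(msdl)| = 2.
deg(uxbo) = 2; N(uxbo) = {rupe, uybw}.
N(gpuv) = {nlrt, ldzk}, |N(gpuv)| = 2.
Every vertex has degree 2 (N=115); connected 2-regular on 115 ⇒ C_{115}.
Distinct eigenvalues (to 4 d.p.): [2.0, 1.997, 1.9881, 1.9732, 1.9524, 1.9258, 1.8935, 1.8555, 1.812, 1.763, 1.7088, 1.6495, 1.5853, 1.5164, 1.4429, 1.3651, 1.2832, 1.1976, 1.1083, 1.0157, 0.9201, 0.8218, 0.721, 0.618, 0.5132, 0.4069, 0.2994, 0.1909, 0.0819, -0.0273, -0.1365, -0.2452, -0.3533, -0.4602, -0.5658, -0.6698, -0.7717, -0.8713, -0.9683, -1.0624, -1.1534, -1.2409, -1.3247, -1.4045, -1.4802, -1.5514, -1.618, -1.6798, -1.7366, -1.7882, -1.8344, -1.8752, -1.9104, -1.9399, -1.9635, -1.9814, -1.9933, -1.9993].
λ_max=2, λ_min=-2*cos(pi/115); ϑ = −115·λ_min/(λ_max−λ_min) = 115*cos(pi/115)/(cos(pi/115) + 1).
ϑ(G) ≈ 57.489270835.
α=57, χ(Ḡ)=58; ϑ=115*cos(pi/115)/(cos(pi/115) + 1) lies between (both strict).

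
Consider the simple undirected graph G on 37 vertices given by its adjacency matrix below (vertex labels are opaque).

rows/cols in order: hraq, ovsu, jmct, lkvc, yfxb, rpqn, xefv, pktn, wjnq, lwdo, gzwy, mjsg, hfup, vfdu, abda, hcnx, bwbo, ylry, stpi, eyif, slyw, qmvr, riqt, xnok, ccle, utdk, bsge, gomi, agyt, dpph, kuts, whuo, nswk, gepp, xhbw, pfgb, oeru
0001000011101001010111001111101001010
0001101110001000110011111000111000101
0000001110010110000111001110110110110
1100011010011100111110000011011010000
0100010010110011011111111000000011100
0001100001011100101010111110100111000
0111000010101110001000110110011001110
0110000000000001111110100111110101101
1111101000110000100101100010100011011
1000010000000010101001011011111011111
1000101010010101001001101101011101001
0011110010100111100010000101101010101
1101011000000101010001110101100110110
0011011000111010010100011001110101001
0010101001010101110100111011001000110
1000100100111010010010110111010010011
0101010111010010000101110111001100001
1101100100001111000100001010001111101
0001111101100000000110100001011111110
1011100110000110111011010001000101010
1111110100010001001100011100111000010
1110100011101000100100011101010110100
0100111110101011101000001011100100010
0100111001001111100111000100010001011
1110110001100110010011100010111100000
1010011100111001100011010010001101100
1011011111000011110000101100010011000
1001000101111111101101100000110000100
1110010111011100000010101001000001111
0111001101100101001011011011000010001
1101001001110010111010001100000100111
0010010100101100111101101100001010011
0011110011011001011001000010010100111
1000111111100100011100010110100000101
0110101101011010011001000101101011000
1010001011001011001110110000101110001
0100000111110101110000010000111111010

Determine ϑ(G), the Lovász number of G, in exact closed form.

Vertex stpi has 18 neighbors: lkvc, yfxb, rpqn, xefv, pktn, lwdo, gzwy, eyif, slyw, riqt, gomi, dpph, kuts, whuo, nswk, gepp, xhbw, pfgb.
deg(gomi) = 18; N(gomi) = {hraq, lkvc, pktn, lwdo, gzwy, mjsg, hfup, vfdu, abda, hcnx, bwbo, stpi, eyif, qmvr, riqt, agyt, dpph, xhbw}.
deg(kuts) = 18; N(kuts) = {hraq, ovsu, lkvc, xefv, lwdo, gzwy, mjsg, abda, bwbo, ylry, stpi, slyw, ccle, utdk, whuo, xhbw, pfgb, oeru}.
N(hcnx) = {hraq, yfxb, pktn, gzwy, mjsg, hfup, abda, ylry, slyw, riqt, xnok, utdk, bsge, gomi, dpph, nswk, pfgb, oeru}, |N(hcnx)| = 18.
Regular of degree 18 on 37 vertices: Paley(37): SR with (k,λ,μ)=(18,8,9).
The 3 distinct eigenvalues: [18.0, 2.5414, -3.5414].
With N=37: ϑ(G) = 37·(-(-sqrt(37)/2 - 1/2))/(18−(-sqrt(37)/2 - 1/2)) = sqrt(37).
= 6.08276… (decimal).

sqrt(37)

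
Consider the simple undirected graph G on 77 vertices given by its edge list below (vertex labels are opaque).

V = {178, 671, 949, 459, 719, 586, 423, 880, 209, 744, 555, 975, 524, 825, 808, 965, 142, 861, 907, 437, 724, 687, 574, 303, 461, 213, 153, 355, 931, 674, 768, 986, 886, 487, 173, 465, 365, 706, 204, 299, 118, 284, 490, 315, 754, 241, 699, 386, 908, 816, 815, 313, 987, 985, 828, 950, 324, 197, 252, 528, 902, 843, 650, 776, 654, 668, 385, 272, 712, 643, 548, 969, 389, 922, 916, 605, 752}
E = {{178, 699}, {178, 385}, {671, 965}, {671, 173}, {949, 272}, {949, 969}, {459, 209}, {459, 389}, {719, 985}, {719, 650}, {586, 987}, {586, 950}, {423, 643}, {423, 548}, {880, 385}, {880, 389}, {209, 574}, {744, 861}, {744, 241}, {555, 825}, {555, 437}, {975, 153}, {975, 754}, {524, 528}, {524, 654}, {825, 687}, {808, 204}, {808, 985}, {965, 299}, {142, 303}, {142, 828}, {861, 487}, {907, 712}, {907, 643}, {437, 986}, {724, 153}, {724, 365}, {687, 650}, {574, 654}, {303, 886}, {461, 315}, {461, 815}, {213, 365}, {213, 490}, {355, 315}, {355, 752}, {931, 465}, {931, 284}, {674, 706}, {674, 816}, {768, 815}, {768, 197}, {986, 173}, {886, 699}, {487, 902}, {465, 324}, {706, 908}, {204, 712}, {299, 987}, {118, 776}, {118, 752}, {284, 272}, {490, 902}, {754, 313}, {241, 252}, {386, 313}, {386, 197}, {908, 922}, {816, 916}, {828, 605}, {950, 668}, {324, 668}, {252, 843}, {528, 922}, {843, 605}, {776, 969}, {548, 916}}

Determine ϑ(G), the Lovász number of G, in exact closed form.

deg(386) = 2; N(386) = {313, 197}.
N(706) = {674, 908}, |N(706)| = 2.
N(671) = {965, 173}, |N(671)| = 2.
Vertex 241 has 2 neighbors: 744, 252.
G on 77 vertices is 2-regular; this is C_{77}, the 77-cycle.
Distinct eigenvalues (to 3 d.p.): [2.0, 1.993, 1.973, 1.94, 1.894, 1.836, 1.765, 1.683, 1.589, 1.484, 1.37, 1.247, 1.115, 0.976, 0.831, 0.68, 0.524, 0.365, 0.204, 0.041, -0.122, -0.285, -0.445, -0.602, -0.756, -0.904, -1.047, -1.182, -1.31, -1.429, -1.538, -1.637, -1.725, -1.802, -1.867, -1.919, -1.959, -1.985, -1.998].
With N=77: ϑ(G) = 77·(-(-1)*2*cos(pi/77))/(2−(-2*cos(pi/77))) = 77*cos(pi/77)/(cos(pi/77) + 1).
= 38.4839735… (decimal).
38 ≤ 77*cos(pi/77)/(cos(pi/77) + 1) ≤ 39: both strict.

77*cos(pi/77)/(cos(pi/77) + 1)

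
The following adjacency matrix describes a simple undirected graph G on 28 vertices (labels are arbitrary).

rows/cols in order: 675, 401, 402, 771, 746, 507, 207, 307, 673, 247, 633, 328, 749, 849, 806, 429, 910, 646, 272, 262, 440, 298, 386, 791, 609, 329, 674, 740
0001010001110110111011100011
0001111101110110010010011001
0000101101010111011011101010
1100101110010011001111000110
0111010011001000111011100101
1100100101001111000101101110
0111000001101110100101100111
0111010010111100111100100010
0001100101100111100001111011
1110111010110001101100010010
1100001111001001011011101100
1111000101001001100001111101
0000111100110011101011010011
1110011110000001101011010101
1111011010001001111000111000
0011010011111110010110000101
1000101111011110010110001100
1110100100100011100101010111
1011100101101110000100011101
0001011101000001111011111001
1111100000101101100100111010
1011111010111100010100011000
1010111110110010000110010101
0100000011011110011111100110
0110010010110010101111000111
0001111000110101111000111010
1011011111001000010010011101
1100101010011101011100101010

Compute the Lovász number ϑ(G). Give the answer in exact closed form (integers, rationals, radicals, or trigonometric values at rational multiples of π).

N(609) = {401, 402, 507, 673, 633, 328, 806, 910, 272, 262, 440, 298, 329, 674, 740}, |N(609)| = 15.
Vertex 307 has 15 neighbors: 401, 402, 771, 507, 673, 633, 328, 749, 849, 910, 646, 272, 262, 386, 674.
Vertex 401 has 15 neighbors: 771, 746, 507, 207, 307, 247, 633, 328, 849, 806, 646, 440, 791, 609, 740.
N(272) = {675, 402, 771, 746, 307, 247, 633, 749, 849, 806, 262, 791, 609, 329, 740}, |N(272)| = 15.
G on 28 vertices is 15-regular; Kneser-type, 2-subsets of [8].
The 3 distinct eigenvalues: [15.0, 1.0, -5.0].
λ_max=15, λ_min=-5; ϑ = −28·λ_min/(λ_max−λ_min) = 7.
≈ 7.00000000 (to 8 d.p.).

7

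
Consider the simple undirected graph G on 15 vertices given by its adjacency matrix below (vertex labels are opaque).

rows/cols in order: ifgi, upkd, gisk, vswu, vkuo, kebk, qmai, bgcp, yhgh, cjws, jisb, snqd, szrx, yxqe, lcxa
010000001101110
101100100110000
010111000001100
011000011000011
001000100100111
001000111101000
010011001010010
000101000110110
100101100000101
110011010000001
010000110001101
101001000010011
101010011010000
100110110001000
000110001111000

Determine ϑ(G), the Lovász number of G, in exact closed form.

5

N(szrx) = {ifgi, gisk, vkuo, bgcp, yhgh, jisb}, |N(szrx)| = 6.
N(qmai) = {upkd, vkuo, kebk, yhgh, jisb, yxqe}, |N(qmai)| = 6.
deg(vkuo) = 6; N(vkuo) = {gisk, qmai, cjws, szrx, yxqe, lcxa}.
deg(bgcp) = 6; N(bgcp) = {vswu, kebk, cjws, jisb, szrx, yxqe}.
6-regular, N=15; Kneser K(6,2) on C(6,2)=15 vertices.
A has 3 distinct eigenvalues ≈ [6.0, 1.0, -3.0].
With N=15: ϑ(G) = 15·(-1*(-3))/(6−(-3)) = 5.
≈ 5.000000000 (to 9 d.p.).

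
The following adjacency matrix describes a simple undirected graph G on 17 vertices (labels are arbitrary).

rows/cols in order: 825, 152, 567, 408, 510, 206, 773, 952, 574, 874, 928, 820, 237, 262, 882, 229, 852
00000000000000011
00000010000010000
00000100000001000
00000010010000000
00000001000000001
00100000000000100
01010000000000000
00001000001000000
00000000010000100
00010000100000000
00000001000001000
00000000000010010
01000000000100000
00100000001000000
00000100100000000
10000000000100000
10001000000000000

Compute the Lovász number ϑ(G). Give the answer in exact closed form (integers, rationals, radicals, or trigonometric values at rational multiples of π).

17*cos(pi/17)/(cos(pi/17) + 1)

deg(773) = 2; N(773) = {152, 408}.
deg(229) = 2; N(229) = {825, 820}.
Vertex 882 has 2 neighbors: 206, 574.
deg(928) = 2; N(928) = {952, 262}.
Every vertex has degree 2 (N=17); the odd cycle C_{17}.
A has 9 distinct eigenvalues ≈ [2.0, 1.8649, 1.478, 0.8915, 0.1845, -0.5473, -1.2053, -1.7004, -1.9659].
ϑ = −N·λ_min/(λ_max−λ_min) = −17·(-2*cos(pi/17))/(2−(-2*cos(pi/17))) = 17*cos(pi/17)/(cos(pi/17) + 1).
= 8.427014314… (decimal).
Check 8 ≤ 17*cos(pi/17)/(cos(pi/17) + 1) ≤ 9: both strict.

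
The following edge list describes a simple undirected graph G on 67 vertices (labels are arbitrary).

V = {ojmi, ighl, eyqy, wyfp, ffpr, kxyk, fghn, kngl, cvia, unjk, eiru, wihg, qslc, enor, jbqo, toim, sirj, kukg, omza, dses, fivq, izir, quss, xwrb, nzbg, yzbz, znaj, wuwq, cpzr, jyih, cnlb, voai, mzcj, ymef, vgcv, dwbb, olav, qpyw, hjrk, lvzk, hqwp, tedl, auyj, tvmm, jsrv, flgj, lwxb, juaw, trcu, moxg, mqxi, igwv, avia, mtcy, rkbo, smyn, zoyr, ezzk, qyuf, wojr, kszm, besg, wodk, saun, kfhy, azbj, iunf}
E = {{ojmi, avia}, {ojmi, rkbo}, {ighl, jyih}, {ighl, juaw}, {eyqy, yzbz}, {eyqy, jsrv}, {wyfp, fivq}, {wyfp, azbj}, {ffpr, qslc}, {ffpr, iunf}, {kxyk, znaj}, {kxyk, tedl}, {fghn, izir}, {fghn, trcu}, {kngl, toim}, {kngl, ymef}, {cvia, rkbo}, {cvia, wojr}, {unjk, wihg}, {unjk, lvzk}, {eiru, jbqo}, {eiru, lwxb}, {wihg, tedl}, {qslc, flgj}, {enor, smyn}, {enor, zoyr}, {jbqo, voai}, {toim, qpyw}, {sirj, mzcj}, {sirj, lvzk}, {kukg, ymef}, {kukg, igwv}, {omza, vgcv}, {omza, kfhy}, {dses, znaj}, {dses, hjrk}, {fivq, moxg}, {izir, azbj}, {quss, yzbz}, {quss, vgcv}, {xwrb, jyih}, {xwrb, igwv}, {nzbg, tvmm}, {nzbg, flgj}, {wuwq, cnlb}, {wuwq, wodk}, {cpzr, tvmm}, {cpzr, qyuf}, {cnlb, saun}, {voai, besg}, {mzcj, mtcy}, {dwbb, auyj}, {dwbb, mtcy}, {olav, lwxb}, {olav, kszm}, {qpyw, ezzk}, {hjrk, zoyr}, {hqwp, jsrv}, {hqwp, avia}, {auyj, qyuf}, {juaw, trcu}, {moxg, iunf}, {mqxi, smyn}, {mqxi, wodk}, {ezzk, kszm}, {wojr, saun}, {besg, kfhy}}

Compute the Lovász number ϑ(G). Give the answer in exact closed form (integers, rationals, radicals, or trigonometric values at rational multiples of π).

Vertex vgcv has 2 neighbors: omza, quss.
Vertex trcu has 2 neighbors: fghn, juaw.
Vertex ezzk has 2 neighbors: qpyw, kszm.
deg(fghn) = 2; N(fghn) = {izir, trcu}.
Every vertex has degree 2 (N=67); this is C_{67}, the 67-cycle.
The 34 distinct eigenvalues: [2.0, 1.99121, 1.96493, 1.92137, 1.86093, 1.78414, 1.69166, 1.58432, 1.46306, 1.32894, 1.18314, 1.02695, 0.86173, 0.68893, 0.51009, 0.32675, 0.14055, -0.04689, -0.23391, -0.41888, -0.60017, -0.77618, -0.94538, -1.10626, -1.25743, -1.39754, -1.52537, -1.6398, -1.73981, -1.82454, -1.89323, -1.94529, -1.98025, -1.9978].
λ_max=2, λ_min=-2*cos(pi/67); ϑ = −67·λ_min/(λ_max−λ_min) = 67*cos(pi/67)/(cos(pi/67) + 1).
Numerically 33.4816.
Lovász sandwich 33 ≤ 67*cos(pi/67)/(cos(pi/67) + 1) ≤ 34: both strict.

67*cos(pi/67)/(cos(pi/67) + 1)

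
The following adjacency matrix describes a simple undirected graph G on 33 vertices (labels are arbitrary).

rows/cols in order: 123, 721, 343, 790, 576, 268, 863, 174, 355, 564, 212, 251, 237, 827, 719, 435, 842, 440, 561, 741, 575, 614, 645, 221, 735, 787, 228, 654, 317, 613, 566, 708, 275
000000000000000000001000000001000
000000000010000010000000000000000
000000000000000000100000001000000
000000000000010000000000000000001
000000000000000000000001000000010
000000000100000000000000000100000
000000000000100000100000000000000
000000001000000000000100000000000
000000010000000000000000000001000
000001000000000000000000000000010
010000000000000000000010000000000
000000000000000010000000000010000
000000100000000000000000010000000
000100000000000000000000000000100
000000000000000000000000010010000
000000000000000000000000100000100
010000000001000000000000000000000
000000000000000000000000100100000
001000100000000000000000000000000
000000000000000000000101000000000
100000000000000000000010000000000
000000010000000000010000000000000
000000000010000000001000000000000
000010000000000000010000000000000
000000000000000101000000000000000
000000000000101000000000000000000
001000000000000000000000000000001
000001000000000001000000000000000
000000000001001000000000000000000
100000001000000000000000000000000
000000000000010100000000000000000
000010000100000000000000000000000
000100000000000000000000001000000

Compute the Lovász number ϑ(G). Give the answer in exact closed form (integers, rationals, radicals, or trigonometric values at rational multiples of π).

33*cos(pi/33)/(cos(pi/33) + 1)

Vertex 317 has 2 neighbors: 251, 719.
deg(251) = 2; N(251) = {842, 317}.
Vertex 275 has 2 neighbors: 790, 228.
N(440) = {735, 654}, |N(440)| = 2.
Every vertex has degree 2 (N=33); the odd cycle C_{33}.
The 17 distinct eigenvalues: [2.0, 1.9639, 1.8567, 1.6825, 1.4475, 1.1601, 0.8308, 0.4715, 0.0952, -0.2846, -0.6541, -1.0, -1.3097, -1.5721, -1.7777, -1.919, -1.9909].
−33·(-2*cos(pi/33)) / ((2)−(-2*cos(pi/33))) = 33*cos(pi/33)/(cos(pi/33) + 1) = ϑ(G).
= 16.46256… (decimal).
16 ≤ 33*cos(pi/33)/(cos(pi/33) + 1) ≤ 17: both strict.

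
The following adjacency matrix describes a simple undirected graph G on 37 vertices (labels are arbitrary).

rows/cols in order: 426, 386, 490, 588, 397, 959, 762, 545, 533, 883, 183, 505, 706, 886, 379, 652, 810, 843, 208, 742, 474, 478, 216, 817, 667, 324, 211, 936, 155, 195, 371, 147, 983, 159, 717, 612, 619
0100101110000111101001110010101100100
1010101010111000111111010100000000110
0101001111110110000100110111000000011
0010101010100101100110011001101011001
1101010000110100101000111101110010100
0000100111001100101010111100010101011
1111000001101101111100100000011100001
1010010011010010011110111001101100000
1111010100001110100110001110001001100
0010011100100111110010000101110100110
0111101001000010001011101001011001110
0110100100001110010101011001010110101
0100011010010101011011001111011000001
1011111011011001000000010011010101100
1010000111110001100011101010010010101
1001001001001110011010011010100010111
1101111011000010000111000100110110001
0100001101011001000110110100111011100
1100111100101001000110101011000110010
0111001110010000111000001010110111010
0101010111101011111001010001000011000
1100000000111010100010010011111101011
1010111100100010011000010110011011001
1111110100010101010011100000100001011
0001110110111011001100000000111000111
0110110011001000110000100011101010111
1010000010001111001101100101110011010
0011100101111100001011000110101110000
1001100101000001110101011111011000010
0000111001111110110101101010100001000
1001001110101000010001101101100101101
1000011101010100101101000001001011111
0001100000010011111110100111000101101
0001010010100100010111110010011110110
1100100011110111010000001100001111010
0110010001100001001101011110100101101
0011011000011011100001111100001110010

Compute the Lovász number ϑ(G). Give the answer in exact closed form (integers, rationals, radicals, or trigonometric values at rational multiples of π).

sqrt(37)

deg(843) = 18; N(843) = {386, 762, 545, 883, 505, 706, 652, 742, 474, 216, 817, 324, 155, 195, 371, 983, 159, 717}.
deg(371) = 18; N(371) = {426, 588, 762, 545, 533, 183, 706, 843, 478, 216, 667, 324, 936, 155, 147, 159, 717, 619}.
N(159) = {588, 959, 533, 183, 886, 843, 742, 474, 478, 216, 817, 211, 195, 371, 147, 983, 717, 612}, |N(159)| = 18.
Vertex 886 has 18 neighbors: 426, 490, 588, 397, 959, 762, 533, 883, 505, 706, 652, 817, 211, 936, 195, 147, 159, 717.
Regular of degree 18 on 37 vertices: SR(37,18,8,9) — a Paley graph.
Distinct eigenvalues (to 3 d.p.): [18.0, 2.541, -3.541].
−37·(-sqrt(37)/2 - 1/2) / ((18)−(-sqrt(37)/2 - 1/2)) = sqrt(37) = ϑ(G).
ϑ(G) ≈ 6.08276253.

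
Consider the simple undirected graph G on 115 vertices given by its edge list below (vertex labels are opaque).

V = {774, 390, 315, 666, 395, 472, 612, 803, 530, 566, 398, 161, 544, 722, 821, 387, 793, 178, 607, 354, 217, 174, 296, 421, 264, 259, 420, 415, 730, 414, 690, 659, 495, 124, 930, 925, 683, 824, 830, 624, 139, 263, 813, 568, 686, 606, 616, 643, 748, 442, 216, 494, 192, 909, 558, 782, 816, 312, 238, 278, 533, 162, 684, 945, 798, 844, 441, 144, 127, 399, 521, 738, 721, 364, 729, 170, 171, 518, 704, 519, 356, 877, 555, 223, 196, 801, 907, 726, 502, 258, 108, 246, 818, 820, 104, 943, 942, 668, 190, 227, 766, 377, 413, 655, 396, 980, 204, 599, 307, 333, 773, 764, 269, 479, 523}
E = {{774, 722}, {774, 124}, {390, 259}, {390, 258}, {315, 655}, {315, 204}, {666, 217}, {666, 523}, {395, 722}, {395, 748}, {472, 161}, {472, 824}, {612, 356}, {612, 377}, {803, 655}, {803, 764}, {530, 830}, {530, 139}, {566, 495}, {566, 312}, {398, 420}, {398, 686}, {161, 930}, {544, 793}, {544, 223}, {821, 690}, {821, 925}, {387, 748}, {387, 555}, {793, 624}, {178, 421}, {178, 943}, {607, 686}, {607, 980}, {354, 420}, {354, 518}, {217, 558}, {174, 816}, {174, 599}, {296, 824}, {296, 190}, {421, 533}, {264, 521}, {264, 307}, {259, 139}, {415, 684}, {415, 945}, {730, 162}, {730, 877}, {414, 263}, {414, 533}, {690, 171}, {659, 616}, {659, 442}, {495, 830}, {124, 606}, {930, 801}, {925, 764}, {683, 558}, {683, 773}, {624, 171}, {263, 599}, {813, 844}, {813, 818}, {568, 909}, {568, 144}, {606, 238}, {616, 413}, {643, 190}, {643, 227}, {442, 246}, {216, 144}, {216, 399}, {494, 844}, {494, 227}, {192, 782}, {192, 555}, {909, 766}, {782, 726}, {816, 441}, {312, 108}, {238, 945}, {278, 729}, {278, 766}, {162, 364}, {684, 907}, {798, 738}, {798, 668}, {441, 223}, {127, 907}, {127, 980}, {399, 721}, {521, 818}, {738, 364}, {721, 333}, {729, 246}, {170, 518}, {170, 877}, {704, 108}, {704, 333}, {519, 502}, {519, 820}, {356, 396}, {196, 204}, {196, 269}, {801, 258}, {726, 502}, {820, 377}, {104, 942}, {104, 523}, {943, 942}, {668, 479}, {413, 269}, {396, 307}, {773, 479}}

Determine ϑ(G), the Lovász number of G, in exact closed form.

Vertex 907 has 2 neighbors: 684, 127.
N(558) = {217, 683}, |N(558)| = 2.
deg(801) = 2; N(801) = {930, 258}.
N(415) = {684, 945}, |N(415)| = 2.
Regular of degree 2 on 115 vertices: this is C_{115}, the 115-cycle.
The 58 distinct eigenvalues: [2.0, 1.99702, 1.98807, 1.97319, 1.95243, 1.92583, 1.89349, 1.8555, 1.81197, 1.76304, 1.70884, 1.64954, 1.58532, 1.51637, 1.44289, 1.36511, 1.28325, 1.19756, 1.1083, 1.01573, 0.92013, 0.82178, 0.72098, 0.61803, 0.51324, 0.40691, 0.29937, 0.19094, 0.08193, -0.02732, -0.13648, -0.24524, -0.35327, -0.46025, -0.56585, -0.66976, -0.77167, -0.87128, -0.96829, -1.06241, -1.15336, -1.24087, -1.32467, -1.40452, -1.48018, -1.55142, -1.61803, -1.67982, -1.73659, -1.78817, -1.83442, -1.8752, -1.91038, -1.93985, -1.96354, -1.98137, -1.99329, -1.99925].
ϑ = −N·λ_min/(λ_max−λ_min) = −115·(-2*cos(pi/115))/(2−(-2*cos(pi/115))) = 115*cos(pi/115)/(cos(pi/115) + 1).
ϑ(G) ≈ 57.4893.
Check 57 ≤ 115*cos(pi/115)/(cos(pi/115) + 1) ≤ 58: both strict.

115*cos(pi/115)/(cos(pi/115) + 1)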